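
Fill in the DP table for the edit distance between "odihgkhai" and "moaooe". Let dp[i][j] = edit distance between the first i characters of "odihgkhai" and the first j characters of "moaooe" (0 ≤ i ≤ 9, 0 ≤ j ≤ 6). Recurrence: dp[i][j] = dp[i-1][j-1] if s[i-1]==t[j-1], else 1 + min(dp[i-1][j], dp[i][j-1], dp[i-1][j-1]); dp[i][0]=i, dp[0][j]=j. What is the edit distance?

   ''  m  o  a  o  o  e
''  0  1  2  3  4  5  6
 o  1  1  1  2  3  4  5
 d  2  2  2  2  3  4  5
 i  3  3  3  3  3  4  5
 h  4  4  4  4  4  4  5
 g  5  5  5  5  5  5  5
 k  6  6  6  6  6  6  6
 h  7  7  7  7  7  7  7
 a  8  8  8  7  8  8  8
 i  9  9  9  8  8  9  9

9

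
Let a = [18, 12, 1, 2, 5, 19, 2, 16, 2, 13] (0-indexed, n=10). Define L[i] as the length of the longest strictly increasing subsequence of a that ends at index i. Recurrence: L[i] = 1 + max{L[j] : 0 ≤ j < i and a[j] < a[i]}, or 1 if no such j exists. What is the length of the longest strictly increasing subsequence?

   i    0    1    2    3    4    5    6    7    8    9
a[i]   18   12    1    2    5   19    2   16    2   13
L[i]    1    1    1    2    3    4    2    4    2    4

4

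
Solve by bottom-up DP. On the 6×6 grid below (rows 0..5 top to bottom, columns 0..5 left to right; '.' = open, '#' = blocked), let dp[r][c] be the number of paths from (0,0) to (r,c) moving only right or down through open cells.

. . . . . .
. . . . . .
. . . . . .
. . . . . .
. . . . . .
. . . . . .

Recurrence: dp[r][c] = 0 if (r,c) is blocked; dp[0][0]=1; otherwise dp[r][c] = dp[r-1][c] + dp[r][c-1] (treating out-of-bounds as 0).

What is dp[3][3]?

r\c   0   1   2   3   4   5
  0   1   1   1   1   1   1
  1   1   2   3   4   5   6
  2   1   3   6  10  15  21
  3   1   4  10  20  35  56
  4   1   5  15  35  70 126
  5   1   6  21  56 126 252

20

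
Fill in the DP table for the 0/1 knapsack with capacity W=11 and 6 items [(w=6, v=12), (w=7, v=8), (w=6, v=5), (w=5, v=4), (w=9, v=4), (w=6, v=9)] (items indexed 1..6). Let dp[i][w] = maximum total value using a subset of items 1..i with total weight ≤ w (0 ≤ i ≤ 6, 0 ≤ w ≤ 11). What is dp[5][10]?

12

i\w   0   1   2   3   4   5   6   7   8   9  10  11
  0   0   0   0   0   0   0   0   0   0   0   0   0
  1   0   0   0   0   0   0  12  12  12  12  12  12
  2   0   0   0   0   0   0  12  12  12  12  12  12
  3   0   0   0   0   0   0  12  12  12  12  12  12
  4   0   0   0   0   0   4  12  12  12  12  12  16
  5   0   0   0   0   0   4  12  12  12  12  12  16
  6   0   0   0   0   0   4  12  12  12  12  12  16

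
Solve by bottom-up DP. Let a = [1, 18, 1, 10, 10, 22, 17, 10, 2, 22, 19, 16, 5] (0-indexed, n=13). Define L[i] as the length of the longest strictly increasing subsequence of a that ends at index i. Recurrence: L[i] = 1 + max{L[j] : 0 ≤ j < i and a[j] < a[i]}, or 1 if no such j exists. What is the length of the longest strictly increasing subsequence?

4

   i    0    1    2    3    4    5    6    7    8    9   10   11   12
a[i]    1   18    1   10   10   22   17   10    2   22   19   16    5
L[i]    1    2    1    2    2    3    3    2    2    4    4    3    3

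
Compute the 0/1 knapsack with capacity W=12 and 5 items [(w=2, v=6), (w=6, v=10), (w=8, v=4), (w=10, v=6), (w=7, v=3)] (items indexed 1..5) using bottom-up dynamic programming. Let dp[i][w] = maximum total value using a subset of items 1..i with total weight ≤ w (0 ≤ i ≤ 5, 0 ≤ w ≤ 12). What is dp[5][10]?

i\w   0   1   2   3   4   5   6   7   8   9  10  11  12
  0   0   0   0   0   0   0   0   0   0   0   0   0   0
  1   0   0   6   6   6   6   6   6   6   6   6   6   6
  2   0   0   6   6   6   6  10  10  16  16  16  16  16
  3   0   0   6   6   6   6  10  10  16  16  16  16  16
  4   0   0   6   6   6   6  10  10  16  16  16  16  16
  5   0   0   6   6   6   6  10  10  16  16  16  16  16

16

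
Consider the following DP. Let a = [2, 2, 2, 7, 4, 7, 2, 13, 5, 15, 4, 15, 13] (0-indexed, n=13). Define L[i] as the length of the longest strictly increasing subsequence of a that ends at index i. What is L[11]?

5

   i    0    1    2    3    4    5    6    7    8    9   10   11   12
a[i]    2    2    2    7    4    7    2   13    5   15    4   15   13
L[i]    1    1    1    2    2    3    1    4    3    5    2    5    4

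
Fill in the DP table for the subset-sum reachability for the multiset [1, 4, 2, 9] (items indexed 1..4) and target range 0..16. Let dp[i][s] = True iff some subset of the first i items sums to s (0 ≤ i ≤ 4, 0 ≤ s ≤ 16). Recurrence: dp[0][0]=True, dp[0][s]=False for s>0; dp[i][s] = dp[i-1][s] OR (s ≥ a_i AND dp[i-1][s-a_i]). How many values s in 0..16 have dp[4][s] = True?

16

i\s   0   1   2   3   4   5   6   7   8   9  10  11  12  13  14  15  16
  0   T   F   F   F   F   F   F   F   F   F   F   F   F   F   F   F   F
  1   T   T   F   F   F   F   F   F   F   F   F   F   F   F   F   F   F
  2   T   T   F   F   T   T   F   F   F   F   F   F   F   F   F   F   F
  3   T   T   T   T   T   T   T   T   F   F   F   F   F   F   F   F   F
  4   T   T   T   T   T   T   T   T   F   T   T   T   T   T   T   T   T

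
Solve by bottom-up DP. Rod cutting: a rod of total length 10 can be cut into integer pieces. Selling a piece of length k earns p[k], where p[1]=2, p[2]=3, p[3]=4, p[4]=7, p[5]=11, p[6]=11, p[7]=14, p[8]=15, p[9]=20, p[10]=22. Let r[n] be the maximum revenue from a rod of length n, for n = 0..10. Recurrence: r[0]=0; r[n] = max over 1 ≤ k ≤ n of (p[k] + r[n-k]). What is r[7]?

15

   n    0    1    2    3    4    5    6    7    8    9   10
r[n]    0    2    4    6    8   11   13   15   17   20   22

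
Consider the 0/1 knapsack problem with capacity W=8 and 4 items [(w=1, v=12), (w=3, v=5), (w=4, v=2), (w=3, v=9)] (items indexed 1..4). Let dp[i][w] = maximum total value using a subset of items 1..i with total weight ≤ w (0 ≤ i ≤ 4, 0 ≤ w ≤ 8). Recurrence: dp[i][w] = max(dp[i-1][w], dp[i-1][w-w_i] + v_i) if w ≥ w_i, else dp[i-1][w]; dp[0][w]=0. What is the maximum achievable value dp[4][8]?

i\w   0   1   2   3   4   5   6   7   8
  0   0   0   0   0   0   0   0   0   0
  1   0  12  12  12  12  12  12  12  12
  2   0  12  12  12  17  17  17  17  17
  3   0  12  12  12  17  17  17  17  19
  4   0  12  12  12  21  21  21  26  26

26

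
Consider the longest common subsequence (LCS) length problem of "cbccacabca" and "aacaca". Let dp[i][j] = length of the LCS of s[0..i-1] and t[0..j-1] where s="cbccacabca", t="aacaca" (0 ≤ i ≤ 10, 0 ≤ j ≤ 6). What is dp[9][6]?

4

   ''  a  a  c  a  c  a
''  0  0  0  0  0  0  0
 c  0  0  0  1  1  1  1
 b  0  0  0  1  1  1  1
 c  0  0  0  1  1  2  2
 c  0  0  0  1  1  2  2
 a  0  1  1  1  2  2  3
 c  0  1  1  2  2  3  3
 a  0  1  2  2  3  3  4
 b  0  1  2  2  3  3  4
 c  0  1  2  3  3  4  4
 a  0  1  2  3  4  4  5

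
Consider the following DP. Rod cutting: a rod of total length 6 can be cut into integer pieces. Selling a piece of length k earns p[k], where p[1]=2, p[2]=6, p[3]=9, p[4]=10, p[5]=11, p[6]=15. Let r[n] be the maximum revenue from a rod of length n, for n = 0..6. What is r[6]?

18

   n    0    1    2    3    4    5    6
r[n]    0    2    6    9   12   15   18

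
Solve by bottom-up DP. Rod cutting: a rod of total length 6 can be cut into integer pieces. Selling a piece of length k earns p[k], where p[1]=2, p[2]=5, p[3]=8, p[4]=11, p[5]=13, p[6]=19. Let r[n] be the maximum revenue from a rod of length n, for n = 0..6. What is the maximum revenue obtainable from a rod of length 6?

   n    0    1    2    3    4    5    6
r[n]    0    2    5    8   11   13   19

19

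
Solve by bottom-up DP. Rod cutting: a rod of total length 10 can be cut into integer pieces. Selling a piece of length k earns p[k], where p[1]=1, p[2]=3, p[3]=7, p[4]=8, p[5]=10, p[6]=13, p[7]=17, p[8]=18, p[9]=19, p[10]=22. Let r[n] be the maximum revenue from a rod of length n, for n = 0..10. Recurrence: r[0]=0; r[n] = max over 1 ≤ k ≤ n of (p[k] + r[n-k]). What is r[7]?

17

   n    0    1    2    3    4    5    6    7    8    9   10
r[n]    0    1    3    7    8   10   14   17   18   21   24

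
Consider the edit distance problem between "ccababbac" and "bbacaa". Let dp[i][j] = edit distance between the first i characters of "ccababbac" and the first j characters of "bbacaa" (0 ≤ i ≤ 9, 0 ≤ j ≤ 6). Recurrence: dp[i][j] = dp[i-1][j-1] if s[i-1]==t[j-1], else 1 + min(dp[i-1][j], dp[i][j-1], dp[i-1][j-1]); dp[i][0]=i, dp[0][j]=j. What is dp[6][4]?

4

   ''  b  b  a  c  a  a
''  0  1  2  3  4  5  6
 c  1  1  2  3  3  4  5
 c  2  2  2  3  3  4  5
 a  3  3  3  2  3  3  4
 b  4  3  3  3  3  4  4
 a  5  4  4  3  4  3  4
 b  6  5  4  4  4  4  4
 b  7  6  5  5  5  5  5
 a  8  7  6  5  6  5  5
 c  9  8  7  6  5  6  6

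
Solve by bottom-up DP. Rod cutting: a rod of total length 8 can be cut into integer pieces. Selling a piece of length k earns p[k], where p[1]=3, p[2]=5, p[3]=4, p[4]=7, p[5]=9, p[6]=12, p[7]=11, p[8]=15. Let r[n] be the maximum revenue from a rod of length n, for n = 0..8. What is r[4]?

12

   n    0    1    2    3    4    5    6    7    8
r[n]    0    3    6    9   12   15   18   21   24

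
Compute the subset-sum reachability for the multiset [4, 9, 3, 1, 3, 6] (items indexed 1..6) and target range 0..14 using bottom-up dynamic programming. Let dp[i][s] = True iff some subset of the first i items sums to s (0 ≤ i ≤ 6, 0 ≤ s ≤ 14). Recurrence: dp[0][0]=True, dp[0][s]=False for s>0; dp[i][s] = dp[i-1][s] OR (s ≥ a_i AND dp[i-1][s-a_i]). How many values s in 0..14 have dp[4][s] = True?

i\s   0   1   2   3   4   5   6   7   8   9  10  11  12  13  14
  0   T   F   F   F   F   F   F   F   F   F   F   F   F   F   F
  1   T   F   F   F   T   F   F   F   F   F   F   F   F   F   F
  2   T   F   F   F   T   F   F   F   F   T   F   F   F   T   F
  3   T   F   F   T   T   F   F   T   F   T   F   F   T   T   F
  4   T   T   F   T   T   T   F   T   T   T   T   F   T   T   T
  5   T   T   F   T   T   T   T   T   T   T   T   T   T   T   T
  6   T   T   F   T   T   T   T   T   T   T   T   T   T   T   T

12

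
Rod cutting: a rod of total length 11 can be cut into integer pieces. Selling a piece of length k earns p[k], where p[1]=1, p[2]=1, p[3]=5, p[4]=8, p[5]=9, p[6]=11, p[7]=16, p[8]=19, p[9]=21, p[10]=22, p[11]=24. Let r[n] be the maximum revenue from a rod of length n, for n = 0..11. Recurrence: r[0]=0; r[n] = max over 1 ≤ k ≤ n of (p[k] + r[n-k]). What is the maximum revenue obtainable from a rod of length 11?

24

   n    0    1    2    3    4    5    6    7    8    9   10   11
r[n]    0    1    2    5    8    9   11   16   19   21   22   24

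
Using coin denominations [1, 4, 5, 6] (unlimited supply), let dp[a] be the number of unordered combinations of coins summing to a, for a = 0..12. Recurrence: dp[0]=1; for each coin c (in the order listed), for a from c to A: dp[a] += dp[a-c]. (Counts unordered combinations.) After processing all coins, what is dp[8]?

after  coin     0     1     2     3     4     5     6     7     8     9    10    11    12
          1     1     1     1     1     1     1     1     1     1     1     1     1     1
          4     1     1     1     1     2     2     2     2     3     3     3     3     4
          5     1     1     1     1     2     3     3     3     4     5     6     6     7
          6     1     1     1     1     2     3     4     4     5     6     8     9    11

5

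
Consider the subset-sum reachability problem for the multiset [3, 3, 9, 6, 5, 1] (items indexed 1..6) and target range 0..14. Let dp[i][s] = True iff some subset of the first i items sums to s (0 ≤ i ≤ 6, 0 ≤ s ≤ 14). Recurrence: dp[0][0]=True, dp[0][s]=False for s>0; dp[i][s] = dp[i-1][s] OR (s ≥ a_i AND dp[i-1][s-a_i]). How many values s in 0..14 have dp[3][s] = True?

i\s   0   1   2   3   4   5   6   7   8   9  10  11  12  13  14
  0   T   F   F   F   F   F   F   F   F   F   F   F   F   F   F
  1   T   F   F   T   F   F   F   F   F   F   F   F   F   F   F
  2   T   F   F   T   F   F   T   F   F   F   F   F   F   F   F
  3   T   F   F   T   F   F   T   F   F   T   F   F   T   F   F
  4   T   F   F   T   F   F   T   F   F   T   F   F   T   F   F
  5   T   F   F   T   F   T   T   F   T   T   F   T   T   F   T
  6   T   T   F   T   T   T   T   T   T   T   T   T   T   T   T

5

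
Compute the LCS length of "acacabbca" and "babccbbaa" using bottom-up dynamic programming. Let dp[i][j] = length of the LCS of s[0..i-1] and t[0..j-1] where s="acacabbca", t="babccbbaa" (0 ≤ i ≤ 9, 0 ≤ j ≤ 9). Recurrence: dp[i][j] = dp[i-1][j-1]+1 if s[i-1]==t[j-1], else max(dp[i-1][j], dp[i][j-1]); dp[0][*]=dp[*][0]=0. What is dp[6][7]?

   ''  b  a  b  c  c  b  b  a  a
''  0  0  0  0  0  0  0  0  0  0
 a  0  0  1  1  1  1  1  1  1  1
 c  0  0  1  1  2  2  2  2  2  2
 a  0  0  1  1  2  2  2  2  3  3
 c  0  0  1  1  2  3  3  3  3  3
 a  0  0  1  1  2  3  3  3  4  4
 b  0  1  1  2  2  3  4  4  4  4
 b  0  1  1  2  2  3  4  5  5  5
 c  0  1  1  2  3  3  4  5  5  5
 a  0  1  2  2  3  3  4  5  6  6

4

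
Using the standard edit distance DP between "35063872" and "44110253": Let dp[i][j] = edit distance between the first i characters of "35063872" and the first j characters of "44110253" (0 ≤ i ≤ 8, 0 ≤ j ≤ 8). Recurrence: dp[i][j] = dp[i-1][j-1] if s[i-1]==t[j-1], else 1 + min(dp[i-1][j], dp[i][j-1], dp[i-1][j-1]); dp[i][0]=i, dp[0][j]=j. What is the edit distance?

8

   ''  4  4  1  1  0  2  5  3
''  0  1  2  3  4  5  6  7  8
 3  1  1  2  3  4  5  6  7  7
 5  2  2  2  3  4  5  6  6  7
 0  3  3  3  3  4  4  5  6  7
 6  4  4  4  4  4  5  5  6  7
 3  5  5  5  5  5  5  6  6  6
 8  6  6  6  6  6  6  6  7  7
 7  7  7  7  7  7  7  7  7  8
 2  8  8  8  8  8  8  7  8  8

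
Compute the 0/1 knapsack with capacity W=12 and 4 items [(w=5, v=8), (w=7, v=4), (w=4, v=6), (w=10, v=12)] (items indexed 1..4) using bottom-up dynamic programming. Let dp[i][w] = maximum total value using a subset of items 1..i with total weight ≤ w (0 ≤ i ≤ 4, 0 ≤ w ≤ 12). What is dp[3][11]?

14

i\w   0   1   2   3   4   5   6   7   8   9  10  11  12
  0   0   0   0   0   0   0   0   0   0   0   0   0   0
  1   0   0   0   0   0   8   8   8   8   8   8   8   8
  2   0   0   0   0   0   8   8   8   8   8   8   8  12
  3   0   0   0   0   6   8   8   8   8  14  14  14  14
  4   0   0   0   0   6   8   8   8   8  14  14  14  14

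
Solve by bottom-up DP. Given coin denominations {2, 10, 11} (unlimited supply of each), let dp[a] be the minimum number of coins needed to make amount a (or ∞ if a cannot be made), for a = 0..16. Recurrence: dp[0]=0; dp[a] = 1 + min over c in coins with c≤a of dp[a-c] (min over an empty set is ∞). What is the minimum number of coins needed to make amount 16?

 a  0  1  2  3  4  5  6  7  8  9 10 11 12 13 14 15 16
dp  0  -  1  -  2  -  3  -  4  -  1  1  2  2  3  3  4
(- denotes ∞ / unreachable)

4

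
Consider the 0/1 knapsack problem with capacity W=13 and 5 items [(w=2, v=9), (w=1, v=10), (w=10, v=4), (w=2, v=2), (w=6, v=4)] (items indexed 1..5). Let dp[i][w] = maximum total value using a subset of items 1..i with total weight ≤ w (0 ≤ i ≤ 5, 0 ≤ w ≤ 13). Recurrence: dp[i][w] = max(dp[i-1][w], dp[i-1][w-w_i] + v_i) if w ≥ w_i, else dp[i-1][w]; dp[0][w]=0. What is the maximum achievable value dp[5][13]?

25

i\w   0   1   2   3   4   5   6   7   8   9  10  11  12  13
  0   0   0   0   0   0   0   0   0   0   0   0   0   0   0
  1   0   0   9   9   9   9   9   9   9   9   9   9   9   9
  2   0  10  10  19  19  19  19  19  19  19  19  19  19  19
  3   0  10  10  19  19  19  19  19  19  19  19  19  19  23
  4   0  10  10  19  19  21  21  21  21  21  21  21  21  23
  5   0  10  10  19  19  21  21  21  21  23  23  25  25  25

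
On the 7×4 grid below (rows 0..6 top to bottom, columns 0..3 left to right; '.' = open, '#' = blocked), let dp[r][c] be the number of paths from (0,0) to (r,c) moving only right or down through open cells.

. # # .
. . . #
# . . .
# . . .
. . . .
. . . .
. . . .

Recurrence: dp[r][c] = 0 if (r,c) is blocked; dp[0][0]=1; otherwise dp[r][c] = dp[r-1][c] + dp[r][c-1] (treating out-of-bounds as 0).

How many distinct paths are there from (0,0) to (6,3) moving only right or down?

r\c   0   1   2   3
  0   1   0   0   0
  1   1   1   1   0
  2   0   1   2   2
  3   0   1   3   5
  4   0   1   4   9
  5   0   1   5  14
  6   0   1   6  20

20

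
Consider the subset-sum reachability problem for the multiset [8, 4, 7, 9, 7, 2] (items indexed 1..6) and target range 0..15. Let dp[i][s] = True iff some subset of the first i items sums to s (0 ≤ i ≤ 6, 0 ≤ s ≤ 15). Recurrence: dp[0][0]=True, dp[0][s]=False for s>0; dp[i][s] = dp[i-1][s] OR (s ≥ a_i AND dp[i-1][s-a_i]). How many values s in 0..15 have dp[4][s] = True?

9

i\s   0   1   2   3   4   5   6   7   8   9  10  11  12  13  14  15
  0   T   F   F   F   F   F   F   F   F   F   F   F   F   F   F   F
  1   T   F   F   F   F   F   F   F   T   F   F   F   F   F   F   F
  2   T   F   F   F   T   F   F   F   T   F   F   F   T   F   F   F
  3   T   F   F   F   T   F   F   T   T   F   F   T   T   F   F   T
  4   T   F   F   F   T   F   F   T   T   T   F   T   T   T   F   T
  5   T   F   F   F   T   F   F   T   T   T   F   T   T   T   T   T
  6   T   F   T   F   T   F   T   T   T   T   T   T   T   T   T   T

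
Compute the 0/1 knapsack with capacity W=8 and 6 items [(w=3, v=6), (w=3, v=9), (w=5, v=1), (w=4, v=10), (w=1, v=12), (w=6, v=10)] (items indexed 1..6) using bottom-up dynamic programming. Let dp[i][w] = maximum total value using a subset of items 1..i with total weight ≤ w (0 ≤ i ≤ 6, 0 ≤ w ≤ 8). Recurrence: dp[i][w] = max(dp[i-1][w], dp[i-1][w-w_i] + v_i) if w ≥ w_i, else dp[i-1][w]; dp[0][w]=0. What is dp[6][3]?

12

i\w   0   1   2   3   4   5   6   7   8
  0   0   0   0   0   0   0   0   0   0
  1   0   0   0   6   6   6   6   6   6
  2   0   0   0   9   9   9  15  15  15
  3   0   0   0   9   9   9  15  15  15
  4   0   0   0   9  10  10  15  19  19
  5   0  12  12  12  21  22  22  27  31
  6   0  12  12  12  21  22  22  27  31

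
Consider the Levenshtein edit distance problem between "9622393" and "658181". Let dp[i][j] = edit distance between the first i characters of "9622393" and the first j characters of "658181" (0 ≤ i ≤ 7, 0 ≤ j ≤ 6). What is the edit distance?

   ''  6  5  8  1  8  1
''  0  1  2  3  4  5  6
 9  1  1  2  3  4  5  6
 6  2  1  2  3  4  5  6
 2  3  2  2  3  4  5  6
 2  4  3  3  3  4  5  6
 3  5  4  4  4  4  5  6
 9  6  5  5  5  5  5  6
 3  7  6  6  6  6  6  6

6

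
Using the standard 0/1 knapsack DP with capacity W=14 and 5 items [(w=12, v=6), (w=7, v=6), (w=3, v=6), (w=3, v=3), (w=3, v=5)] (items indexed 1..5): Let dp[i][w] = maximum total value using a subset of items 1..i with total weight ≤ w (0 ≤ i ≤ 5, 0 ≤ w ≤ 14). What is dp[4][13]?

i\w   0   1   2   3   4   5   6   7   8   9  10  11  12  13  14
  0   0   0   0   0   0   0   0   0   0   0   0   0   0   0   0
  1   0   0   0   0   0   0   0   0   0   0   0   0   6   6   6
  2   0   0   0   0   0   0   0   6   6   6   6   6   6   6   6
  3   0   0   0   6   6   6   6   6   6   6  12  12  12  12  12
  4   0   0   0   6   6   6   9   9   9   9  12  12  12  15  15
  5   0   0   0   6   6   6  11  11  11  14  14  14  14  17  17

15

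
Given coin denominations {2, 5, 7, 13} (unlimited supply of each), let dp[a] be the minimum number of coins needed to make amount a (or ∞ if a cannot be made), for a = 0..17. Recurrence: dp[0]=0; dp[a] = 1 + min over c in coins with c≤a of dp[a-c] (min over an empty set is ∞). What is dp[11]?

3

 a  0  1  2  3  4  5  6  7  8  9 10 11 12 13 14 15 16 17
dp  0  -  1  -  2  1  3  1  4  2  2  3  2  1  2  2  3  3
(- denotes ∞ / unreachable)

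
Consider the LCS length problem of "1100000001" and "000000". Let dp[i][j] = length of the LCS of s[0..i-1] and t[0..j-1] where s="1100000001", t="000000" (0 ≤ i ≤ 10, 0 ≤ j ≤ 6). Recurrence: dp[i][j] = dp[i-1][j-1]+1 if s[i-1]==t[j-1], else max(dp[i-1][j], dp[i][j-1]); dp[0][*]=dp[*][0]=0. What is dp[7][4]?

   ''  0  0  0  0  0  0
''  0  0  0  0  0  0  0
 1  0  0  0  0  0  0  0
 1  0  0  0  0  0  0  0
 0  0  1  1  1  1  1  1
 0  0  1  2  2  2  2  2
 0  0  1  2  3  3  3  3
 0  0  1  2  3  4  4  4
 0  0  1  2  3  4  5  5
 0  0  1  2  3  4  5  6
 0  0  1  2  3  4  5  6
 1  0  1  2  3  4  5  6

4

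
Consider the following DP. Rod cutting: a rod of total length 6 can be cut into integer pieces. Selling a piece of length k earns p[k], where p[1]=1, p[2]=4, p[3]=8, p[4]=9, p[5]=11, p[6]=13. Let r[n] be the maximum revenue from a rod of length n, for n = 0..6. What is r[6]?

16

   n    0    1    2    3    4    5    6
r[n]    0    1    4    8    9   12   16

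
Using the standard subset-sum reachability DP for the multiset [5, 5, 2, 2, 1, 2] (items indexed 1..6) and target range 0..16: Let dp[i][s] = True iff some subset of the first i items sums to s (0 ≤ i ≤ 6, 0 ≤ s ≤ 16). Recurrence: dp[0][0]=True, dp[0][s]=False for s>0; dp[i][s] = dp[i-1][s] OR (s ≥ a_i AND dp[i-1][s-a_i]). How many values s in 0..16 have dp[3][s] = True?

6

i\s   0   1   2   3   4   5   6   7   8   9  10  11  12  13  14  15  16
  0   T   F   F   F   F   F   F   F   F   F   F   F   F   F   F   F   F
  1   T   F   F   F   F   T   F   F   F   F   F   F   F   F   F   F   F
  2   T   F   F   F   F   T   F   F   F   F   T   F   F   F   F   F   F
  3   T   F   T   F   F   T   F   T   F   F   T   F   T   F   F   F   F
  4   T   F   T   F   T   T   F   T   F   T   T   F   T   F   T   F   F
  5   T   T   T   T   T   T   T   T   T   T   T   T   T   T   T   T   F
  6   T   T   T   T   T   T   T   T   T   T   T   T   T   T   T   T   T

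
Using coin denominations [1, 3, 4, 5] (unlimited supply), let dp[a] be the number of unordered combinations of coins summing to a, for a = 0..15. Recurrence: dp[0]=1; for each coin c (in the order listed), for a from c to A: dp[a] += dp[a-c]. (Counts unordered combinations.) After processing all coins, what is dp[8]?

8

after  coin     0     1     2     3     4     5     6     7     8     9    10    11    12    13    14    15
          1     1     1     1     1     1     1     1     1     1     1     1     1     1     1     1     1
          3     1     1     1     2     2     2     3     3     3     4     4     4     5     5     5     6
          4     1     1     1     2     3     3     4     5     6     7     8     9    11    12    13    15
          5     1     1     1     2     3     4     5     6     8    10    12    14    17    20    23    27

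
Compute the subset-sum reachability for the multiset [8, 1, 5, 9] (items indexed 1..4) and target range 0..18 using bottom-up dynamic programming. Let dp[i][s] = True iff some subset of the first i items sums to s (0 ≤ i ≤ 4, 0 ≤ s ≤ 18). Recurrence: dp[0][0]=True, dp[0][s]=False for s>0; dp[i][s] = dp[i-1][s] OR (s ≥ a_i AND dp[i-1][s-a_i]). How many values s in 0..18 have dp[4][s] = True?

i\s   0   1   2   3   4   5   6   7   8   9  10  11  12  13  14  15  16  17  18
  0   T   F   F   F   F   F   F   F   F   F   F   F   F   F   F   F   F   F   F
  1   T   F   F   F   F   F   F   F   T   F   F   F   F   F   F   F   F   F   F
  2   T   T   F   F   F   F   F   F   T   T   F   F   F   F   F   F   F   F   F
  3   T   T   F   F   F   T   T   F   T   T   F   F   F   T   T   F   F   F   F
  4   T   T   F   F   F   T   T   F   T   T   T   F   F   T   T   T   F   T   T

12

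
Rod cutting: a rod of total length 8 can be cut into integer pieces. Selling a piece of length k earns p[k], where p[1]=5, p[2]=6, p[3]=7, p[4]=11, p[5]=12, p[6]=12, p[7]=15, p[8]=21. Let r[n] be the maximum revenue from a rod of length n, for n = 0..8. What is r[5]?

   n    0    1    2    3    4    5    6    7    8
r[n]    0    5   10   15   20   25   30   35   40

25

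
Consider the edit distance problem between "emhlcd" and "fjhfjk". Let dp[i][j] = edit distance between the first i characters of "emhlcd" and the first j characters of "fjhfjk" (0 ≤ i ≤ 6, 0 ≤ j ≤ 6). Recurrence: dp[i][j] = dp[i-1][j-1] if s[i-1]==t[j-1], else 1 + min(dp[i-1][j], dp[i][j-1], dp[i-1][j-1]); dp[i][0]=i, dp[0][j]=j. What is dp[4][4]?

   ''  f  j  h  f  j  k
''  0  1  2  3  4  5  6
 e  1  1  2  3  4  5  6
 m  2  2  2  3  4  5  6
 h  3  3  3  2  3  4  5
 l  4  4  4  3  3  4  5
 c  5  5  5  4  4  4  5
 d  6  6  6  5  5  5  5

3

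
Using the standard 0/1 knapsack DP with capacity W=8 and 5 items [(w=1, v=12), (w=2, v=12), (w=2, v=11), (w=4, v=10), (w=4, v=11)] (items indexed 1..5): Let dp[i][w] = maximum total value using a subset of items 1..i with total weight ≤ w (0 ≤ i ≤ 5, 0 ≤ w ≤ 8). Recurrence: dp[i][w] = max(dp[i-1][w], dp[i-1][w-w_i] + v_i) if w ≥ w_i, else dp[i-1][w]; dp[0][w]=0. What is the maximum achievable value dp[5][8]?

35

i\w   0   1   2   3   4   5   6   7   8
  0   0   0   0   0   0   0   0   0   0
  1   0  12  12  12  12  12  12  12  12
  2   0  12  12  24  24  24  24  24  24
  3   0  12  12  24  24  35  35  35  35
  4   0  12  12  24  24  35  35  35  35
  5   0  12  12  24  24  35  35  35  35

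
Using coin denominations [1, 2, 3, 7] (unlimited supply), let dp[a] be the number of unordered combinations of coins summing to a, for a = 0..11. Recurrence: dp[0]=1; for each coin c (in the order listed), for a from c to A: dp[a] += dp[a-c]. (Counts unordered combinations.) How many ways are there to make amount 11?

20

after  coin     0     1     2     3     4     5     6     7     8     9    10    11
          1     1     1     1     1     1     1     1     1     1     1     1     1
          2     1     1     2     2     3     3     4     4     5     5     6     6
          3     1     1     2     3     4     5     7     8    10    12    14    16
          7     1     1     2     3     4     5     7     9    11    14    17    20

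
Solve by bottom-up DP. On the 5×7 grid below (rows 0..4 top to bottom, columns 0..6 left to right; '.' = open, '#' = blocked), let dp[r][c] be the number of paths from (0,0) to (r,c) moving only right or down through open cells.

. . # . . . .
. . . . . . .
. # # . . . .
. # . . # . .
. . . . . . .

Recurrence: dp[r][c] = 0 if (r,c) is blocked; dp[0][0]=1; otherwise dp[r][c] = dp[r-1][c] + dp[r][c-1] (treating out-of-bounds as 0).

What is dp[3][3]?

r\c   0   1   2   3   4   5   6
  0   1   1   0   0   0   0   0
  1   1   2   2   2   2   2   2
  2   1   0   0   2   4   6   8
  3   1   0   0   2   0   6  14
  4   1   1   1   3   3   9  23

2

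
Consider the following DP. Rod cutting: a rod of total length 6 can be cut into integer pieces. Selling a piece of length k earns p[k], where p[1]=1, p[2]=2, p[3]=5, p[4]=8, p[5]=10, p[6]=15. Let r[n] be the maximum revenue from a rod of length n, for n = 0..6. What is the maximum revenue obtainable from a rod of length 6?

15

   n    0    1    2    3    4    5    6
r[n]    0    1    2    5    8   10   15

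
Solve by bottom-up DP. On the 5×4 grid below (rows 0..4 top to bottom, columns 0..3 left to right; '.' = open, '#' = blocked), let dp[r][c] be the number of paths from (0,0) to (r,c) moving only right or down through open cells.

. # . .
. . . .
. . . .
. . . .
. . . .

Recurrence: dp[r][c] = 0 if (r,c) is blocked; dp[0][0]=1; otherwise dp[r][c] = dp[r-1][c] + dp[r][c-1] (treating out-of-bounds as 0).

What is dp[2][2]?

3

r\c   0   1   2   3
  0   1   0   0   0
  1   1   1   1   1
  2   1   2   3   4
  3   1   3   6  10
  4   1   4  10  20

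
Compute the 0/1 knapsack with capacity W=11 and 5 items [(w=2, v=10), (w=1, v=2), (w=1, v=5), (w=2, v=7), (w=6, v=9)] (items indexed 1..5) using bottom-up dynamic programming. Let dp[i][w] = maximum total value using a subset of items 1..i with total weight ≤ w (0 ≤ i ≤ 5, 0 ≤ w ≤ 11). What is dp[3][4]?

17

i\w   0   1   2   3   4   5   6   7   8   9  10  11
  0   0   0   0   0   0   0   0   0   0   0   0   0
  1   0   0  10  10  10  10  10  10  10  10  10  10
  2   0   2  10  12  12  12  12  12  12  12  12  12
  3   0   5  10  15  17  17  17  17  17  17  17  17
  4   0   5  10  15  17  22  24  24  24  24  24  24
  5   0   5  10  15  17  22  24  24  24  24  26  31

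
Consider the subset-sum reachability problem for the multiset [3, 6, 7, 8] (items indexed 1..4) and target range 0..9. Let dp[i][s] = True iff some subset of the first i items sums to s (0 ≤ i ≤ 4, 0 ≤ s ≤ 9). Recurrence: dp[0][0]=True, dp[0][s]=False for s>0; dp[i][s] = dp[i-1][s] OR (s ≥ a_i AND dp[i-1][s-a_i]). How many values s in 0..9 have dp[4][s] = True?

i\s   0   1   2   3   4   5   6   7   8   9
  0   T   F   F   F   F   F   F   F   F   F
  1   T   F   F   T   F   F   F   F   F   F
  2   T   F   F   T   F   F   T   F   F   T
  3   T   F   F   T   F   F   T   T   F   T
  4   T   F   F   T   F   F   T   T   T   T

6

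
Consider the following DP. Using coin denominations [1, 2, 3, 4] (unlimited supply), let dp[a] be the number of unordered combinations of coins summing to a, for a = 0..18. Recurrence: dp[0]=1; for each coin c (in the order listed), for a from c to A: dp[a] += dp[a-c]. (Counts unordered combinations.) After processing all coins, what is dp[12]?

after  coin     0     1     2     3     4     5     6     7     8     9    10    11    12    13    14    15    16    17    18
          1     1     1     1     1     1     1     1     1     1     1     1     1     1     1     1     1     1     1     1
          2     1     1     2     2     3     3     4     4     5     5     6     6     7     7     8     8     9     9    10
          3     1     1     2     3     4     5     7     8    10    12    14    16    19    21    24    27    30    33    37
          4     1     1     2     3     5     6     9    11    15    18    23    27    34    39    47    54    64    72    84

34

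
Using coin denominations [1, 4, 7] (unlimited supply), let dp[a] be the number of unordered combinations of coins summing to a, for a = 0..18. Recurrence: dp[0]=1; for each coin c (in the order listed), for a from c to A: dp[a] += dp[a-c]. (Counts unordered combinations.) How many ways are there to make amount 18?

10

after  coin     0     1     2     3     4     5     6     7     8     9    10    11    12    13    14    15    16    17    18
          1     1     1     1     1     1     1     1     1     1     1     1     1     1     1     1     1     1     1     1
          4     1     1     1     1     2     2     2     2     3     3     3     3     4     4     4     4     5     5     5
          7     1     1     1     1     2     2     2     3     4     4     4     5     6     6     7     8     9     9    10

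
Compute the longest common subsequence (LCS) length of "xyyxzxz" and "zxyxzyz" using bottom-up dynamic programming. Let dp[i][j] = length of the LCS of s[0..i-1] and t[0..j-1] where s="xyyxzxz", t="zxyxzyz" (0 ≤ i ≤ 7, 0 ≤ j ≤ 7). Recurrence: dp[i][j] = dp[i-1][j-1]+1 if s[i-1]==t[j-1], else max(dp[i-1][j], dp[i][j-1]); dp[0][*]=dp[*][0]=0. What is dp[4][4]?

3

   ''  z  x  y  x  z  y  z
''  0  0  0  0  0  0  0  0
 x  0  0  1  1  1  1  1  1
 y  0  0  1  2  2  2  2  2
 y  0  0  1  2  2  2  3  3
 x  0  0  1  2  3  3  3  3
 z  0  1  1  2  3  4  4  4
 x  0  1  2  2  3  4  4  4
 z  0  1  2  2  3  4  4  5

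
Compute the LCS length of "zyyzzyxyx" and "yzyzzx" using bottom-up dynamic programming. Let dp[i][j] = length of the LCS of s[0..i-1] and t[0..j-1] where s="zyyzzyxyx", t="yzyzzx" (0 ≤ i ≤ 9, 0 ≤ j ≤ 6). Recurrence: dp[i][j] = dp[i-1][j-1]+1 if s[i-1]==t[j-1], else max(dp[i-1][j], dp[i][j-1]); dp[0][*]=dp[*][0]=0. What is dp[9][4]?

3

   ''  y  z  y  z  z  x
''  0  0  0  0  0  0  0
 z  0  0  1  1  1  1  1
 y  0  1  1  2  2  2  2
 y  0  1  1  2  2  2  2
 z  0  1  2  2  3  3  3
 z  0  1  2  2  3  4  4
 y  0  1  2  3  3  4  4
 x  0  1  2  3  3  4  5
 y  0  1  2  3  3  4  5
 x  0  1  2  3  3  4  5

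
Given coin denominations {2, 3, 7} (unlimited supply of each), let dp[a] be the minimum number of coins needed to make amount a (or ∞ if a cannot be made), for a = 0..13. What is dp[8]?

3

 a  0  1  2  3  4  5  6  7  8  9 10 11 12 13
dp  0  -  1  1  2  2  2  1  3  2  2  3  3  3
(- denotes ∞ / unreachable)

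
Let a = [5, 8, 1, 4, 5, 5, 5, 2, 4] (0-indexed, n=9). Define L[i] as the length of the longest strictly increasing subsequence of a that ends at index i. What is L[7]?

   i    0    1    2    3    4    5    6    7    8
a[i]    5    8    1    4    5    5    5    2    4
L[i]    1    2    1    2    3    3    3    2    3

2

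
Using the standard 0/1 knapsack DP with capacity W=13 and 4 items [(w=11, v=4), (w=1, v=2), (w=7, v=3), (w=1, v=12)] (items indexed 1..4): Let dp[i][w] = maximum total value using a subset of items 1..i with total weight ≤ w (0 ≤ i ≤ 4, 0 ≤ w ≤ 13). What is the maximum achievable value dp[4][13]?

18

i\w   0   1   2   3   4   5   6   7   8   9  10  11  12  13
  0   0   0   0   0   0   0   0   0   0   0   0   0   0   0
  1   0   0   0   0   0   0   0   0   0   0   0   4   4   4
  2   0   2   2   2   2   2   2   2   2   2   2   4   6   6
  3   0   2   2   2   2   2   2   3   5   5   5   5   6   6
  4   0  12  14  14  14  14  14  14  15  17  17  17  17  18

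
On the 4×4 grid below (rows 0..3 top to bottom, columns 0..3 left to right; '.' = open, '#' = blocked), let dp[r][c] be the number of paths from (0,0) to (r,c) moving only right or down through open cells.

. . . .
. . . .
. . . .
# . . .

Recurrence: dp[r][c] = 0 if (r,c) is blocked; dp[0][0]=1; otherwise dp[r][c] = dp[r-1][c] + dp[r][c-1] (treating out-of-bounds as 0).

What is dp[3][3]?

r\c   0   1   2   3
  0   1   1   1   1
  1   1   2   3   4
  2   1   3   6  10
  3   0   3   9  19

19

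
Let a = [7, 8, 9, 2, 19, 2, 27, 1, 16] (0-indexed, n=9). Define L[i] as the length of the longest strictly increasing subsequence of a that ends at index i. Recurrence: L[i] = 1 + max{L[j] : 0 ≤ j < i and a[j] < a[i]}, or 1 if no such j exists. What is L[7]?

1

   i    0    1    2    3    4    5    6    7    8
a[i]    7    8    9    2   19    2   27    1   16
L[i]    1    2    3    1    4    1    5    1    4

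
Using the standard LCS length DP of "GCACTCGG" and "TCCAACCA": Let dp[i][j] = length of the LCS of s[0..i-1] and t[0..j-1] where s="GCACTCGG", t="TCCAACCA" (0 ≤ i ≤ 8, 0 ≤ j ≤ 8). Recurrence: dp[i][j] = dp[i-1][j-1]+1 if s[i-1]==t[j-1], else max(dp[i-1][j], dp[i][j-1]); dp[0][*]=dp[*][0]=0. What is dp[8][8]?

4

   ''  T  C  C  A  A  C  C  A
''  0  0  0  0  0  0  0  0  0
 G  0  0  0  0  0  0  0  0  0
 C  0  0  1  1  1  1  1  1  1
 A  0  0  1  1  2  2  2  2  2
 C  0  0  1  2  2  2  3  3  3
 T  0  1  1  2  2  2  3  3  3
 C  0  1  2  2  2  2  3  4  4
 G  0  1  2  2  2  2  3  4  4
 G  0  1  2  2  2  2  3  4  4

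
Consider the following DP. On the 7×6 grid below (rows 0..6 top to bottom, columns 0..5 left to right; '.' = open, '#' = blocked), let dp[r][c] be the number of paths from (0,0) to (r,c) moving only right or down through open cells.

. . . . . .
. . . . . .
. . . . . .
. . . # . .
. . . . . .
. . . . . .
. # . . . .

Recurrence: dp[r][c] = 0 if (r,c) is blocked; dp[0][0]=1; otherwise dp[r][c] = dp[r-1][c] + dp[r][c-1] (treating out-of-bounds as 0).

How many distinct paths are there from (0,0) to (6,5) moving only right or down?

r\c   0   1   2   3   4   5
  0   1   1   1   1   1   1
  1   1   2   3   4   5   6
  2   1   3   6  10  15  21
  3   1   4  10   0  15  36
  4   1   5  15  15  30  66
  5   1   6  21  36  66 132
  6   1   0  21  57 123 255

255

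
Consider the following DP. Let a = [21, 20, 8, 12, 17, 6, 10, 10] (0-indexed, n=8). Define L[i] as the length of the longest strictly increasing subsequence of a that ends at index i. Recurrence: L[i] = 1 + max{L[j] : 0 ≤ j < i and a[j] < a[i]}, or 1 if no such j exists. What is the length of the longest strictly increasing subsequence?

3

   i    0    1    2    3    4    5    6    7
a[i]   21   20    8   12   17    6   10   10
L[i]    1    1    1    2    3    1    2    2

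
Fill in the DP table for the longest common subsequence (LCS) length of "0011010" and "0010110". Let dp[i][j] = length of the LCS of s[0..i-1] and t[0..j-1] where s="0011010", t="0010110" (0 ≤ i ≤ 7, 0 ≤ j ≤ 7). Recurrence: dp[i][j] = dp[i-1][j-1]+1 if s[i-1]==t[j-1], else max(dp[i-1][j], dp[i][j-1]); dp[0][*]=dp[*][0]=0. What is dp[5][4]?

4

   ''  0  0  1  0  1  1  0
''  0  0  0  0  0  0  0  0
 0  0  1  1  1  1  1  1  1
 0  0  1  2  2  2  2  2  2
 1  0  1  2  3  3  3  3  3
 1  0  1  2  3  3  4  4  4
 0  0  1  2  3  4  4  4  5
 1  0  1  2  3  4  5  5  5
 0  0  1  2  3  4  5  5  6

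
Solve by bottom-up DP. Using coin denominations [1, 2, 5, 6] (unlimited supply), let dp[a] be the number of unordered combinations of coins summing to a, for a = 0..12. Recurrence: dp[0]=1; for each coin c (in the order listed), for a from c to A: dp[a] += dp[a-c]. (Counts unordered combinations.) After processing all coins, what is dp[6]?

6

after  coin     0     1     2     3     4     5     6     7     8     9    10    11    12
          1     1     1     1     1     1     1     1     1     1     1     1     1     1
          2     1     1     2     2     3     3     4     4     5     5     6     6     7
          5     1     1     2     2     3     4     5     6     7     8    10    11    13
          6     1     1     2     2     3     4     6     7     9    10    13    15    19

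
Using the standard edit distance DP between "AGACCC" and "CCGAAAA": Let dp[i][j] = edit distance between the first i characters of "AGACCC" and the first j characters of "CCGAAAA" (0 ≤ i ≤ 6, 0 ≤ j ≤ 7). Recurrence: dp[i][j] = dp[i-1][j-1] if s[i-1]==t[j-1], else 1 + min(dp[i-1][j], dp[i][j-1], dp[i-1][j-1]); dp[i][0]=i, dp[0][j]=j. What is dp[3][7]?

   ''  C  C  G  A  A  A  A
''  0  1  2  3  4  5  6  7
 A  1  1  2  3  3  4  5  6
 G  2  2  2  2  3  4  5  6
 A  3  3  3  3  2  3  4  5
 C  4  3  3  4  3  3  4  5
 C  5  4  3  4  4  4  4  5
 C  6  5  4  4  5  5  5  5

5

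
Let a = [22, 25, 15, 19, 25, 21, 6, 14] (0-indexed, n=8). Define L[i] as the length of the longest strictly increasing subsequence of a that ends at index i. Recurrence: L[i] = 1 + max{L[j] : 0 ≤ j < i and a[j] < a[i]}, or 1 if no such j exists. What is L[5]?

   i    0    1    2    3    4    5    6    7
a[i]   22   25   15   19   25   21    6   14
L[i]    1    2    1    2    3    3    1    2

3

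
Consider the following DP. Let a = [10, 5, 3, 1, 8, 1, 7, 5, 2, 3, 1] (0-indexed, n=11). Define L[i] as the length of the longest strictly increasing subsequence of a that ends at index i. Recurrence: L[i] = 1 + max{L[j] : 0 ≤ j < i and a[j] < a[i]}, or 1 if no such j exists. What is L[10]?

1

   i    0    1    2    3    4    5    6    7    8    9   10
a[i]   10    5    3    1    8    1    7    5    2    3    1
L[i]    1    1    1    1    2    1    2    2    2    3    1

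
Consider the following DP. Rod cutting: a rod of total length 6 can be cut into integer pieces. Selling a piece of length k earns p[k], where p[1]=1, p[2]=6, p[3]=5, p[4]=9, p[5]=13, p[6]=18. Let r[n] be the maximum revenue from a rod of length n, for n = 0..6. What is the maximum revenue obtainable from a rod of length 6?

18

   n    0    1    2    3    4    5    6
r[n]    0    1    6    7   12   13   18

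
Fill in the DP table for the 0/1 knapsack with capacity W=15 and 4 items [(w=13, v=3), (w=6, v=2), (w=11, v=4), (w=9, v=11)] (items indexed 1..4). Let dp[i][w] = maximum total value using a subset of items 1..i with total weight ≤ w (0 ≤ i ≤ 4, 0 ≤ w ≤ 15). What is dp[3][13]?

i\w   0   1   2   3   4   5   6   7   8   9  10  11  12  13  14  15
  0   0   0   0   0   0   0   0   0   0   0   0   0   0   0   0   0
  1   0   0   0   0   0   0   0   0   0   0   0   0   0   3   3   3
  2   0   0   0   0   0   0   2   2   2   2   2   2   2   3   3   3
  3   0   0   0   0   0   0   2   2   2   2   2   4   4   4   4   4
  4   0   0   0   0   0   0   2   2   2  11  11  11  11  11  11  13

4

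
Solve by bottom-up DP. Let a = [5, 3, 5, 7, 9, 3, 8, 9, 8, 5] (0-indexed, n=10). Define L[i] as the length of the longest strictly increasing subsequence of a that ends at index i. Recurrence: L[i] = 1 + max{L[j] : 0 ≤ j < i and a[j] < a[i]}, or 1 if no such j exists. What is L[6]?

4

   i    0    1    2    3    4    5    6    7    8    9
a[i]    5    3    5    7    9    3    8    9    8    5
L[i]    1    1    2    3    4    1    4    5    4    2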